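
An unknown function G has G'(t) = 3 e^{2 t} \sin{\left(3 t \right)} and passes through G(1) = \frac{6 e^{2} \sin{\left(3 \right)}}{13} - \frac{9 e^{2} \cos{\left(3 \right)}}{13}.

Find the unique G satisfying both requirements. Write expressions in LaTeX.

G(t) = - \frac{3 \left(- 2 \sin{\left(3 t \right)} + 3 \cos{\left(3 t \right)}\right) e^{2 t}}{13}

Check a candidate G(t) by differentiating: d/dt[G] must match the given G'(t).
A general antiderivative is \frac{6 e^{2 t} \sin{\left(3 t \right)}}{13} - \frac{9 e^{2 t} \cos{\left(3 t \right)}}{13} + C.
The condition gives C = \frac{6 e^{2} \sin{\left(3 \right)}}{13} - \frac{9 e^{2} \cos{\left(3 \right)}}{13} - (\frac{6 e^{2} \sin{\left(3 \right)}}{13} - \frac{9 e^{2} \cos{\left(3 \right)}}{13}) = 0.
So G(t) = - \frac{3 \left(- 2 \sin{\left(3 t \right)} + 3 \cos{\left(3 t \right)}\right) e^{2 t}}{13}.
Check: d/dt[- \frac{3 \left(- 2 \sin{\left(3 t \right)} + 3 \cos{\left(3 t \right)}\right) e^{2 t}}{13}] = 3 e^{2 t} \sin{\left(3 t \right)} = G'(t).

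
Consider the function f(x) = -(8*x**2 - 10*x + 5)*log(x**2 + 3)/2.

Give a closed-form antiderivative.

Any candidate F(x) must reproduce f(x) exactly when differentiated.
Check: d/dx[(16*x**3 - 45*x**2 + 3*x*(-8*x**2 + 15*x - 15)*log(x**2 + 3) - 54*x + 135*log(x**2 + 3) + 54*sqrt(3)*atan(sqrt(3)*x/3))/18] = -4*x**2*log(x**2 + 3) + 5*x*log(x**2 + 3) - 5*log(x**2 + 3)/2, which equals f(x).

An antiderivative is F(x) = (16*x**3 - 45*x**2 + 3*x*(-8*x**2 + 15*x - 15)*log(x**2 + 3) - 54*x + 135*log(x**2 + 3) + 54*sqrt(3)*atan(sqrt(3)*x/3))/18.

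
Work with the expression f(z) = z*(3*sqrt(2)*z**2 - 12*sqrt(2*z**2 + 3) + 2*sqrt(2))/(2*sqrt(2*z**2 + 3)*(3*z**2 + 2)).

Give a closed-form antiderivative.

A candidate is checked by its d/dz: the result must match f(z).
Check: d/dz[(sqrt(2)*sqrt(2*z**2 + 3) - 4*log(3*z**2 + 2))/4] = (3*sqrt(2)*z**3 - 12*z*sqrt(2*z**2 + 3) + 2*sqrt(2)*z)/(6*z**2*sqrt(2*z**2 + 3) + 4*sqrt(2*z**2 + 3)), which equals f(z).

An antiderivative is F(z) = (sqrt(2)*sqrt(2*z**2 + 3) - 4*log(3*z**2 + 2))/4.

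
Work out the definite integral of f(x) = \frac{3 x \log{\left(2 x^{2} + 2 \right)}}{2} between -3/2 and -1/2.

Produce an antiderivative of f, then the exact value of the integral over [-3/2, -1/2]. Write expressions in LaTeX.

Antiderivative: F(x) = \frac{3 \left(x^{2} \log{\left(2 x^{2} + 2 \right)} - x^{2} + \log{\left(x^{2} + 1 \right)}\right)}{4}; value = - \frac{27 \log{\left(\frac{13}{2} \right)}}{16} - \frac{3 \log{\left(\frac{13}{4} \right)}}{4} + \frac{3 \log{\left(\frac{5}{4} \right)}}{4} + \frac{3 \log{\left(\frac{5}{2} \right)}}{16} + \frac{3}{2}

A candidate is checked by its d/dx: the result must match f(x).
F(x) = \frac{3 \left(x^{2} \log{\left(2 x^{2} + 2 \right)} - x^{2} + \log{\left(x^{2} + 1 \right)}\right)}{4} is an antiderivative of f.
Check: d/dx[\frac{3 \left(x^{2} \log{\left(2 x^{2} + 2 \right)} - x^{2} + \log{\left(x^{2} + 1 \right)}\right)}{4}] = \frac{3 x \log{\left(x^{2} + 1 \right)}}{2} + \frac{3 x \log{\left(2 \right)}}{2}, which equals f(x).
F(-1/2) = - \frac{3}{16} + \frac{3 \log{\left(\frac{5}{4} \right)}}{4} + \frac{3 \log{\left(\frac{5}{2} \right)}}{16}; F(-3/2) = - \frac{27}{16} + \frac{3 \log{\left(\frac{13}{4} \right)}}{4} + \frac{27 \log{\left(\frac{13}{2} \right)}}{16}.
Integral = F(-1/2) - F(-3/2) = - \frac{27 \log{\left(\frac{13}{2} \right)}}{16} - \frac{3 \log{\left(\frac{13}{4} \right)}}{4} + \frac{3 \log{\left(\frac{5}{4} \right)}}{4} + \frac{3 \log{\left(\frac{5}{2} \right)}}{16} + \frac{3}{2}.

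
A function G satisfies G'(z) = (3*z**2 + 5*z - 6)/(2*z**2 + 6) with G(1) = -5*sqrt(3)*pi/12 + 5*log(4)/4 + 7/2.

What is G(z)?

A candidate passes only if d/dz[G] lands on the given G'(z) exactly.
A general antiderivative is 3*z/2 + 5*log(z**2 + 3)/4 - 5*sqrt(3)*atan(sqrt(3)*z/3)/2 + C.
The condition gives C = -5*sqrt(3)*pi/12 + 5*log(4)/4 + 7/2 - (-5*sqrt(3)*pi/12 + 3/2 + 5*log(4)/4) = 2.
So G(z) = 3*z/2 + 5*log(z**2 + 3)/4 - 5*sqrt(3)*atan(sqrt(3)*z/3)/2 + 2.
Check: d/dz[3*z/2 + 5*log(z**2 + 3)/4 - 5*sqrt(3)*atan(sqrt(3)*z/3)/2 + 2] = (3*z**2 + 5*z - 6)/(2*z**2 + 6) = G'(z).

G(z) = 3*z/2 + 5*log(z**2 + 3)/4 - 5*sqrt(3)*atan(sqrt(3)*z/3)/2 + 2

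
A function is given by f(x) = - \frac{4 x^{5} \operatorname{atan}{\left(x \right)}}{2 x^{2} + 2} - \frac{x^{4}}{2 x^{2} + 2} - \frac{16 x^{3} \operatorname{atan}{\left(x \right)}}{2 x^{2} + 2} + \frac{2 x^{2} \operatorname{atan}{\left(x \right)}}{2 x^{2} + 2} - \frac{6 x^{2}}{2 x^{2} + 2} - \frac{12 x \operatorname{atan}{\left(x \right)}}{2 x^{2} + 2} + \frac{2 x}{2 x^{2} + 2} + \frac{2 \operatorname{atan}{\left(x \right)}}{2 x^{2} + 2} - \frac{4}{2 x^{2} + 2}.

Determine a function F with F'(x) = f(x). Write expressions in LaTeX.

f has the shape u'v + uv' for u = - \frac{x^{4}}{2} - 3 x^{2} + x - 2 and v = \operatorname{atan}{\left(x \right)} — it is the derivative of the product u*v.
Check: d/dx[- \frac{x^{4} \operatorname{atan}{\left(x \right)}}{2} - 3 x^{2} \operatorname{atan}{\left(x \right)} + x \operatorname{atan}{\left(x \right)} - 2 \operatorname{atan}{\left(x \right)}] = \frac{- 4 x^{5} \operatorname{atan}{\left(x \right)} - x^{4} - 16 x^{3} \operatorname{atan}{\left(x \right)} + 2 x^{2} \operatorname{atan}{\left(x \right)} - 6 x^{2} - 12 x \operatorname{atan}{\left(x \right)} + 2 x + 2 \operatorname{atan}{\left(x \right)} - 4}{2 x^{2} + 2}, which equals f(x).

An antiderivative is F(x) = - \frac{x^{4} \operatorname{atan}{\left(x \right)}}{2} - 3 x^{2} \operatorname{atan}{\left(x \right)} + x \operatorname{atan}{\left(x \right)} - 2 \operatorname{atan}{\left(x \right)}.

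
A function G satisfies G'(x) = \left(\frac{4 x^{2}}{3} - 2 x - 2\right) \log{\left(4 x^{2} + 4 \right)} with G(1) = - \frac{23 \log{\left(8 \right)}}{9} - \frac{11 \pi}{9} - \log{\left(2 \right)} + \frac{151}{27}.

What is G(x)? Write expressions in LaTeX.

Any candidate G(x) must reproduce the stated G'(x) exactly.
A general antiderivative is - \frac{8 x^{3}}{27} + x^{2} + \frac{44 x}{9} + \left(\frac{4 x^{3}}{9} - x^{2} - 2 x\right) \log{\left(4 x^{2} + 4 \right)} - \log{\left(x^{2} + 1 \right)} - \frac{44 \operatorname{atan}{\left(x \right)}}{9} + C.
The condition gives C = - \frac{23 \log{\left(8 \right)}}{9} - \frac{11 \pi}{9} - \log{\left(2 \right)} + \frac{151}{27} - (- \frac{23 \log{\left(8 \right)}}{9} - \frac{11 \pi}{9} - \log{\left(2 \right)} + \frac{151}{27}) = 0.
So G(x) = \frac{12 x^{3} \log{\left(4 x^{2} + 4 \right)} - 8 x^{3} - 27 x^{2} \log{\left(4 x^{2} + 4 \right)} + 27 x^{2} - 54 x \log{\left(4 x^{2} + 4 \right)} + 132 x - 27 \log{\left(x^{2} + 1 \right)} - 132 \operatorname{atan}{\left(x \right)}}{27}.
Check: d/dx[\frac{12 x^{3} \log{\left(4 x^{2} + 4 \right)} - 8 x^{3} - 27 x^{2} \log{\left(4 x^{2} + 4 \right)} + 27 x^{2} - 54 x \log{\left(4 x^{2} + 4 \right)} + 132 x - 27 \log{\left(x^{2} + 1 \right)} - 132 \operatorname{atan}{\left(x \right)}}{27}] = \frac{4 x^{2} \log{\left(x^{2} + 1 \right)}}{3} + \frac{8 x^{2} \log{\left(2 \right)}}{3} - 2 x \log{\left(x^{2} + 1 \right)} - 4 x \log{\left(2 \right)} - 2 \log{\left(x^{2} + 1 \right)} - 4 \log{\left(2 \right)}, which equals G'(x).

G(x) = \frac{12 x^{3} \log{\left(4 x^{2} + 4 \right)} - 8 x^{3} - 27 x^{2} \log{\left(4 x^{2} + 4 \right)} + 27 x^{2} - 54 x \log{\left(4 x^{2} + 4 \right)} + 132 x - 27 \log{\left(x^{2} + 1 \right)} - 132 \operatorname{atan}{\left(x \right)}}{27}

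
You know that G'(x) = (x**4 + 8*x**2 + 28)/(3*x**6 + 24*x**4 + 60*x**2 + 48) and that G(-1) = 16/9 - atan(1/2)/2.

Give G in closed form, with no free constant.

G(x) = 2*x/(3*x**2 + 6) + atan(x/2)/2 + 2

Check a candidate G(x) by differentiating: d/dx[G] must match the given G'(x).
A general antiderivative is 2*x/(3*(x**2 + 2)) + atan(x/2)/2 + C.
The condition gives C = 16/9 - atan(1/2)/2 - (-atan(1/2)/2 - 2/9) = 2.
So G(x) = 2*x/(3*x**2 + 6) + atan(x/2)/2 + 2.
Check: d/dx[2*x/(3*x**2 + 6) + atan(x/2)/2 + 2] = (x**4 + 8*x**2 + 28)/(3*x**6 + 24*x**4 + 60*x**2 + 48) = G'(x).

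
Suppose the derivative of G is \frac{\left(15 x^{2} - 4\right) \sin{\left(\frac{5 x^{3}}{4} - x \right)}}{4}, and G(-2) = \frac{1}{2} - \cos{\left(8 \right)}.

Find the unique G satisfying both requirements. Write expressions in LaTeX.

G'(x) matches the chain-rule pattern g'(h)*h' with inner function h(x) = \frac{5 x^{3}}{4} - x; substituting u = h(x) collapses the integral.
A general antiderivative is - \cos{\left(\frac{5 x^{3}}{4} - x \right)} + C.
The condition gives C = \frac{1}{2} - \cos{\left(8 \right)} - (- \cos{\left(8 \right)}) = \frac{1}{2}.
So G(x) = \frac{1}{2} - \cos{\left(\frac{5 x^{3}}{4} - x \right)}.
Check: d/dx[\frac{1}{2} - \cos{\left(\frac{5 x^{3}}{4} - x \right)}] = \frac{15 x^{2} \sin{\left(\frac{5 x^{3}}{4} - x \right)}}{4} - \sin{\left(\frac{5 x^{3}}{4} - x \right)}, which equals G'(x).

G(x) = \frac{1}{2} - \cos{\left(\frac{5 x^{3}}{4} - x \right)}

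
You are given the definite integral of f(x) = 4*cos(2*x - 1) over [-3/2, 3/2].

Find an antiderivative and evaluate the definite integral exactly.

Antiderivative: F(x) = 2*sin(2*x - 1); value = 2*sin(4) + 2*sin(2)

An antiderivative F(x) passes only if d/dx[F] lands on f(x) exactly.
F(x) = 2*sin(2*x - 1) is an antiderivative of f.
Check: d/dx[2*sin(2*x - 1)] = 4*cos(2*x - 1) = f(x).
F(3/2) = 2*sin(2); F(-3/2) = -2*sin(4).
Integral = F(3/2) - F(-3/2) = 2*sin(4) + 2*sin(2).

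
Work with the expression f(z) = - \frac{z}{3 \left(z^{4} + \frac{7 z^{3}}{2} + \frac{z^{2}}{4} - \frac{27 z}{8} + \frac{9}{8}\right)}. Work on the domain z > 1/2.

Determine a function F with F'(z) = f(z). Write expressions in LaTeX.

The denominator factors as 3 \left(z + 3\right) \left(2 z - 1\right)^{2} \left(2 z + 3\right); partial fractions split f into directly integrable pieces: \frac{1}{6 \left(2 z + 3\right)} - \frac{17}{294 \left(2 z - 1\right)} - \frac{2}{21 \left(2 z - 1\right)^{2}} - \frac{8}{147 \left(z + 3\right)}.
Check: d/dz[- \frac{34 z \log{\left(z - \frac{1}{2} \right)} - 98 z \log{\left(z + \frac{3}{2} \right)} + 64 z \log{\left(z + 3 \right)} - 17 \log{\left(z - \frac{1}{2} \right)} + 49 \log{\left(z + \frac{3}{2} \right)} - 32 \log{\left(z + 3 \right)} - 28}{588 \left(2 z - 1\right)}] = - \frac{8 z}{24 z^{4} + 84 z^{3} + 6 z^{2} - 81 z + 27}, which equals f(z).

An antiderivative is F(z) = - \frac{34 z \log{\left(z - \frac{1}{2} \right)} - 98 z \log{\left(z + \frac{3}{2} \right)} + 64 z \log{\left(z + 3 \right)} - 17 \log{\left(z - \frac{1}{2} \right)} + 49 \log{\left(z + \frac{3}{2} \right)} - 32 \log{\left(z + 3 \right)} - 28}{588 \left(2 z - 1\right)}.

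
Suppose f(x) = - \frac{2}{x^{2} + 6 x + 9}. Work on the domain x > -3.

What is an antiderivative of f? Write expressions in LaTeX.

A first test for any F(x): its x-derivative must equal f(x) identically.
Check: d/dx[\frac{4}{2 x + 6}] = - \frac{2}{x^{2} + 6 x + 9} = f(x).

An antiderivative is F(x) = \frac{4}{2 x + 6}.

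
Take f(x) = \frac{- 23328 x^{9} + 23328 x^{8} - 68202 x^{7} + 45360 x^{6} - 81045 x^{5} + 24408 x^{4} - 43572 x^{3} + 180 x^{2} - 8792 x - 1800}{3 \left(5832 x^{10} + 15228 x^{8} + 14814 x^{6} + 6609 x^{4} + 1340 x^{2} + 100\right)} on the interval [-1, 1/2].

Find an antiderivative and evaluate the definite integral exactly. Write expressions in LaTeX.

Antiderivative: F(x) = - \frac{2 x}{\frac{3 x^{2}}{2} + \frac{1}{3}} - \frac{2 \log{\left(2 x^{2} + 1 \right)}}{3} - \frac{1}{8 x^{2} + \frac{20}{3}} + \frac{1}{\frac{3 x^{2}}{2} + \frac{1}{3}}; value = - \frac{963}{572} - \frac{2 \log{\left(\frac{3}{2} \right)}}{3} + \frac{2 \log{\left(3 \right)}}{3}

An antiderivative F(x) passes only if d/dx[F] lands on f(x) exactly.
F(x) = - \frac{2 x}{\frac{3 x^{2}}{2} + \frac{1}{3}} - \frac{2 \log{\left(2 x^{2} + 1 \right)}}{3} - \frac{1}{8 x^{2} + \frac{20}{3}} + \frac{1}{\frac{3 x^{2}}{2} + \frac{1}{3}} is an antiderivative of f.
Check: d/dx[- \frac{2 x}{\frac{3 x^{2}}{2} + \frac{1}{3}} - \frac{2 \log{\left(2 x^{2} + 1 \right)}}{3} - \frac{1}{8 x^{2} + \frac{20}{3}} + \frac{1}{\frac{3 x^{2}}{2} + \frac{1}{3}}] = \frac{- 23328 x^{9} + 23328 x^{8} - 68202 x^{7} + 45360 x^{6} - 81045 x^{5} + 24408 x^{4} - 43572 x^{3} + 180 x^{2} - 8792 x - 1800}{17496 x^{10} + 45684 x^{8} + 44442 x^{6} + 19827 x^{4} + 4020 x^{2} + 300}, which equals f(x).
F(1/2) = - \frac{2 \log{\left(\frac{3}{2} \right)}}{3} - \frac{3}{26}; F(-1) = \frac{69}{44} - \frac{2 \log{\left(3 \right)}}{3}.
Integral = F(1/2) - F(-1) = - \frac{963}{572} - \frac{2 \log{\left(\frac{3}{2} \right)}}{3} + \frac{2 \log{\left(3 \right)}}{3}.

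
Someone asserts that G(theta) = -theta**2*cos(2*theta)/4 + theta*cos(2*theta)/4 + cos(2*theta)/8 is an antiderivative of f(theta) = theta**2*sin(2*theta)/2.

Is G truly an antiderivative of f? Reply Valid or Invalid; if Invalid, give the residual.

d/dtheta[G] = theta**2*sin(2*theta)/2 - theta*sin(2*theta)/2 - theta*cos(2*theta)/2 - sin(2*theta)/4 + cos(2*theta)/4
d/dtheta[G] - f(theta) = -theta*sin(2*theta)/2 - theta*cos(2*theta)/2 - sin(2*theta)/4 + cos(2*theta)/4 != 0.

Invalid: d/dtheta[G] - f = -theta*sin(2*theta)/2 - theta*cos(2*theta)/2 - sin(2*theta)/4 + cos(2*theta)/4, which is not 0.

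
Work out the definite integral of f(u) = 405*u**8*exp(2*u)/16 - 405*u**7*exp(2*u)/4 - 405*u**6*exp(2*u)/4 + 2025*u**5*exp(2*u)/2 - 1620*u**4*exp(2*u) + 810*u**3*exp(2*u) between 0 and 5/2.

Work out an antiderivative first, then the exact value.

Recognize the product-rule pattern: f = v'r + vr' with v = 5*(3*u**2/2 - 3*u)**4/2, r = exp(2*u), so integration by parts undoes it.
F(u) = 405*u**4*(u - 2)**4*exp(2*u)/32 is an antiderivative of f.
Check: d/du[405*u**4*(u - 2)**4*exp(2*u)/32] = 405*u**8*exp(2*u)/16 - 405*u**7*exp(2*u)/4 - 405*u**6*exp(2*u)/4 + 2025*u**5*exp(2*u)/2 - 1620*u**4*exp(2*u) + 810*u**3*exp(2*u) = f(u).
F(5/2) = 253125*exp(5)/8192; F(0) = 0.
Integral = F(5/2) - F(0) = 253125*exp(5)/8192.

Antiderivative: F(u) = 405*u**4*(u - 2)**4*exp(2*u)/32; value = 253125*exp(5)/8192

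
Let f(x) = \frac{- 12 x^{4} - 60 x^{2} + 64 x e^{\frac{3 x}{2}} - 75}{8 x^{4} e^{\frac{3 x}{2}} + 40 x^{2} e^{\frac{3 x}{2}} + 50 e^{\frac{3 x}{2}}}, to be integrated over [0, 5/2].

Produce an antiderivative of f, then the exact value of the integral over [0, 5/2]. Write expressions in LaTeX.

Antiderivative: F(x) = e^{- \frac{3 x}{2}} - \frac{4}{x^{2} + \frac{5}{2}}; value = e^{- \frac{15}{4}} + \frac{1}{7}

Differentiate the proposed F(x) back; it has to land on f(x) exactly.
F(x) = e^{- \frac{3 x}{2}} - \frac{4}{x^{2} + \frac{5}{2}} is an antiderivative of f.
Check: d/dx[e^{- \frac{3 x}{2}} - \frac{4}{x^{2} + \frac{5}{2}}] = \frac{- 12 x^{4} - 60 x^{2} + 64 x e^{\frac{3 x}{2}} - 75}{8 x^{4} e^{\frac{3 x}{2}} + 40 x^{2} e^{\frac{3 x}{2}} + 50 e^{\frac{3 x}{2}}} = f(x).
F(5/2) = - \frac{16}{35} + e^{- \frac{15}{4}}; F(0) = - \frac{3}{5}.
Integral = F(5/2) - F(0) = e^{- \frac{15}{4}} + \frac{1}{7}.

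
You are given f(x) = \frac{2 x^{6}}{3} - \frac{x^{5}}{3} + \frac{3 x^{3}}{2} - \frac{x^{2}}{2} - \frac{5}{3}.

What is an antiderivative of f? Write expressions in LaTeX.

Integrate term by term and add the pieces.
Check: d/dx[\frac{2 x^{7}}{21} - \frac{x^{6}}{18} + \frac{3 x^{4}}{8} - \frac{x^{3}}{6} - \frac{5 x}{3}] = \frac{2 x^{6}}{3} - \frac{x^{5}}{3} + \frac{3 x^{3}}{2} - \frac{x^{2}}{2} - \frac{5}{3} = f(x).

An antiderivative is F(x) = \frac{2 x^{7}}{21} - \frac{x^{6}}{18} + \frac{3 x^{4}}{8} - \frac{x^{3}}{6} - \frac{5 x}{3}.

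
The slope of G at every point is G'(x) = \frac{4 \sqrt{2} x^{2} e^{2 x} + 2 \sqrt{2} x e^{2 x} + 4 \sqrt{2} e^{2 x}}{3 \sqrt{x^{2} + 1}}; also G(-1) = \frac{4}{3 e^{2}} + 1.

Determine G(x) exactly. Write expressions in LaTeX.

G(x) = \frac{2 \sqrt{2} \sqrt{x^{2} + 1} e^{2 x}}{3} + 1

Recognize the product-rule pattern: G'(x) = u'v + uv' with u = \frac{2 \sqrt{2 x^{2} + 2}}{3}, v = e^{2 x}, so integration by parts undoes it.
A general antiderivative is \frac{2 \sqrt{2 x^{2} + 2} e^{2 x}}{3} + C.
The condition gives C = \frac{4}{3 e^{2}} + 1 - (\frac{4}{3 e^{2}}) = 1.
So G(x) = \frac{2 \sqrt{2} \sqrt{x^{2} + 1} e^{2 x}}{3} + 1.
Check: d/dx[\frac{2 \sqrt{2} \sqrt{x^{2} + 1} e^{2 x}}{3} + 1] = \frac{4 \sqrt{2} x^{2} e^{2 x} + 2 \sqrt{2} x e^{2 x} + 4 \sqrt{2} e^{2 x}}{3 \sqrt{x^{2} + 1}} = G'(x).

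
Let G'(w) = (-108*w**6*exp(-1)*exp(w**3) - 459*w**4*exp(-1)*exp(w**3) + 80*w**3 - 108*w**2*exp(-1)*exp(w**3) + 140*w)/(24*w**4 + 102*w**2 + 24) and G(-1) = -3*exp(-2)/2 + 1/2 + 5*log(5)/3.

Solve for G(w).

G(w) = -(9*exp(-1)*exp(w**3) - 6*log(w**2 + 4) - 4*log(4*w**2 + 1) - 3)/6

A first test for any G(w): its w-derivative must equal the given G'(w).
A general antiderivative is -3*exp(w**3 - 1)/2 + log(w**2 + 4) + 2*log(4*w**2 + 1)/3 + C.
The condition gives C = -3*exp(-2)/2 + 1/2 + 5*log(5)/3 - (-3*exp(-2)/2 + 5*log(5)/3) = 1/2.
So G(w) = -(9*exp(-1)*exp(w**3) - 6*log(w**2 + 4) - 4*log(4*w**2 + 1) - 3)/6.
Check: d/dw[-(9*exp(-1)*exp(w**3) - 6*log(w**2 + 4) - 4*log(4*w**2 + 1) - 3)/6] = (-108*w**6*exp(w**3) - 459*w**4*exp(w**3) + 80*exp(1)*w**3 - 108*w**2*exp(w**3) + 140*exp(1)*w)/(24*exp(1)*w**4 + 102*exp(1)*w**2 + 24*exp(1)), which equals G'(w).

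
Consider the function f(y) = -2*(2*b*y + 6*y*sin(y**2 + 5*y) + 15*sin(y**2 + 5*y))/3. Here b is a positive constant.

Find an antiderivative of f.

Differentiate the proposed F(y) back; it has to land on f(y) exactly.
Check: d/dy[2*(-b*y**2 + 3*cos(y**2 + 5*y))/3] = -4*b*y/3 - 4*y*sin(y**2 + 5*y) - 10*sin(y**2 + 5*y), which equals f(y).

An antiderivative is F(y) = 2*(-b*y**2 + 3*cos(y**2 + 5*y))/3.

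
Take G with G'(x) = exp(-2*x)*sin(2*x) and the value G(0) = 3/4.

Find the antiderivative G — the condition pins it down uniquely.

Whatever form G(x) takes, its d/dx must return the stated G'(x).
A general antiderivative is -exp(-2*x)*sin(2*x)/4 - exp(-2*x)*cos(2*x)/4 + C.
The condition gives C = 3/4 - (-1/4) = 1.
So G(x) = -(-4*exp(2*x) + sin(2*x) + cos(2*x))*exp(-2*x)/4.
Check: d/dx[-(-4*exp(2*x) + sin(2*x) + cos(2*x))*exp(-2*x)/4] = exp(-2*x)*sin(2*x) = G'(x).

G(x) = -(-4*exp(2*x) + sin(2*x) + cos(2*x))*exp(-2*x)/4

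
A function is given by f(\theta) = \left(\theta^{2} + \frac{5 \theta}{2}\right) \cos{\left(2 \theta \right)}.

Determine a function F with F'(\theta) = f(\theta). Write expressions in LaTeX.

An antiderivative is F(\theta) = \frac{4 \theta^{2} \sin{\left(2 \theta \right)} + 10 \theta \sin{\left(2 \theta \right)} + 4 \theta \cos{\left(2 \theta \right)} - 2 \sin{\left(2 \theta \right)} + 5 \cos{\left(2 \theta \right)}}{8}.

Check any antiderivative F(\theta) by computing F'(\theta) and comparing it with f(\theta).
Check: d/d\theta[\frac{4 \theta^{2} \sin{\left(2 \theta \right)} + 10 \theta \sin{\left(2 \theta \right)} + 4 \theta \cos{\left(2 \theta \right)} - 2 \sin{\left(2 \theta \right)} + 5 \cos{\left(2 \theta \right)}}{8}] = \theta^{2} \cos{\left(2 \theta \right)} + \frac{5 \theta \cos{\left(2 \theta \right)}}{2}, which equals f(\theta).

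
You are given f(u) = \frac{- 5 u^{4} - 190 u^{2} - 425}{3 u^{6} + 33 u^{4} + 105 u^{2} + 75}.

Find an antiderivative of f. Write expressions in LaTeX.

For F(u) to be correct the identity F'(u) - f(u) = 0 must hold.
Check: d/du[- \frac{5 \left(3 u^{2} \operatorname{atan}{\left(u \right)} + 2 u + 15 \operatorname{atan}{\left(u \right)}\right)}{3 \left(u^{2} + 5\right)}] = \frac{- 5 u^{4} - 190 u^{2} - 425}{3 u^{6} + 33 u^{4} + 105 u^{2} + 75} = f(u).

An antiderivative is F(u) = - \frac{5 \left(3 u^{2} \operatorname{atan}{\left(u \right)} + 2 u + 15 \operatorname{atan}{\left(u \right)}\right)}{3 \left(u^{2} + 5\right)}.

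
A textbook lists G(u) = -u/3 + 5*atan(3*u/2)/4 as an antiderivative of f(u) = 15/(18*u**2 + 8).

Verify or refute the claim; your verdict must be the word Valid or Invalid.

d/du[G] = (37 - 18*u**2)/(54*u**2 + 24)
d/du[G] - f(u) = -1/3 != 0.

Invalid: d/du[G] - f = -1/3, which is not 0.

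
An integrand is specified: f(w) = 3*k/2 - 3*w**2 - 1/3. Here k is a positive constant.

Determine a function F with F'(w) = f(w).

An antiderivative is F(w) = 3*k*w/2 - w**3 - w/3.

Differentiate the proposed F(w) back; it has to land on f(w) exactly.
Check: d/dw[3*k*w/2 - w**3 - w/3] = 3*k/2 - 3*w**2 - 1/3 = f(w).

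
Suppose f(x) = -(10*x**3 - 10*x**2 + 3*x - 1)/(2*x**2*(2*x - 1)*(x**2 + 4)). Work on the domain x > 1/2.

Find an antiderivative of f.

An antiderivative is F(x) = log(x)/8 + 3*log(x - 1/2)/17 - 41*log(x**2 + 4)/272 - 335*atan(x/2)/272 + 1/(8*x).

Factor the denominator (2*x**2*(2*x - 1)*(x**2 + 4)) and decompose: f = -(41*x + 335)/(136*(x**2 + 4)) + 6/(17*(2*x - 1)) + 1/(8*x) - 1/(8*x**2); each piece integrates to a log, atan, or power term.
Check: d/dx[log(x)/8 + 3*log(x - 1/2)/17 - 41*log(x**2 + 4)/272 - 335*atan(x/2)/272 + 1/(8*x)] = (-10*x**3 + 10*x**2 - 3*x + 1)/(4*x**5 - 2*x**4 + 16*x**3 - 8*x**2), which equals f(x).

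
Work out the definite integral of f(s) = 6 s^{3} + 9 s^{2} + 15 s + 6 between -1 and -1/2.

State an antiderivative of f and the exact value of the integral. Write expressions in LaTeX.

The substitution u = s^{2} + s + 2 works: f is exactly (dF/du)*(du/ds) for that inner function.
F(s) = \frac{3 s^{4}}{2} + 3 s^{3} + \frac{15 s^{2}}{2} + 6 s is an antiderivative of f.
Check: d/ds[\frac{3 s^{4}}{2} + 3 s^{3} + \frac{15 s^{2}}{2} + 6 s] = 6 s^{3} + 9 s^{2} + 15 s + 6 = f(s).
F(-1/2) = - \frac{45}{32}; F(-1) = 0.
Integral = F(-1/2) - F(-1) = - \frac{45}{32}.

Antiderivative: F(s) = \frac{3 s^{4}}{2} + 3 s^{3} + \frac{15 s^{2}}{2} + 6 s; value = - \frac{45}{32}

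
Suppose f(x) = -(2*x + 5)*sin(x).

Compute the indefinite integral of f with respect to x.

Check any antiderivative F(x) by computing F'(x) and comparing it with f(x).
Check: d/dx[2*x*cos(x) - 2*sin(x) + 5*cos(x)] = -2*x*sin(x) - 5*sin(x), which equals f(x).

F(x) = 2*x*cos(x) - 2*sin(x) + 5*cos(x) + C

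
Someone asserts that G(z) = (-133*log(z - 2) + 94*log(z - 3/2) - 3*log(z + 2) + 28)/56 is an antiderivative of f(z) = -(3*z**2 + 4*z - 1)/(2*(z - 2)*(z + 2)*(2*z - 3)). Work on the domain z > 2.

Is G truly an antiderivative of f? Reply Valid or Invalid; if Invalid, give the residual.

d/dz[G] = (-3*z**2 - 4*z + 1)/(4*z**3 - 6*z**2 - 16*z + 24)
This equals f(z) exactly, so the claim holds.

Valid: G'(z) = f(z).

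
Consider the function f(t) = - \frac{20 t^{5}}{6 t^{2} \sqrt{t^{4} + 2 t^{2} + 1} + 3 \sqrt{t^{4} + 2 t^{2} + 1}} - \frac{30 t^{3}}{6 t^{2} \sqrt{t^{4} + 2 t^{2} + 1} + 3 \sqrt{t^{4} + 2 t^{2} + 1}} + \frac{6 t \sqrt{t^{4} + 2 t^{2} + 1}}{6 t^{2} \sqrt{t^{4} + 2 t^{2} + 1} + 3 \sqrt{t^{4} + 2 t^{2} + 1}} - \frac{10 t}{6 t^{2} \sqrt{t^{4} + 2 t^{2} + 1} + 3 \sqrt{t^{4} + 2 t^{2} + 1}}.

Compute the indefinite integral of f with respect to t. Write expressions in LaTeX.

F(t) = \frac{- 10 \sqrt{t^{4} + 2 t^{2} + 1} + 3 \log{\left(4 t^{2} + 2 \right)}}{6} + C

The integrand splits into summands that can be handled one at a time.
Check: d/dt[\frac{- 10 \sqrt{t^{4} + 2 t^{2} + 1} + 3 \log{\left(4 t^{2} + 2 \right)}}{6}] = \frac{- 20 t^{5} - 30 t^{3} + 6 t \sqrt{t^{4} + 2 t^{2} + 1} - 10 t}{6 t^{2} \sqrt{t^{4} + 2 t^{2} + 1} + 3 \sqrt{t^{4} + 2 t^{2} + 1}}, which equals f(t).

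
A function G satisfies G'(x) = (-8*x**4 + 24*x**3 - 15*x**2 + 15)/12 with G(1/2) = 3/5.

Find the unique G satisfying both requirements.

A candidate passes only if d/dx[G] lands on the given G'(x) exactly.
A general antiderivative is -2*x**5/15 + x**4/2 - 5*x**3/12 + 5*x/4 + C.
The condition gives C = 3/5 - (3/5) = 0.
So G(x) = -x*(8*x**4 - 30*x**3 + 25*x**2 - 75)/60.
Check: d/dx[-x*(8*x**4 - 30*x**3 + 25*x**2 - 75)/60] = -2*x**4/3 + 2*x**3 - 5*x**2/4 + 5/4, which equals G'(x).

G(x) = -x*(8*x**4 - 30*x**3 + 25*x**2 - 75)/60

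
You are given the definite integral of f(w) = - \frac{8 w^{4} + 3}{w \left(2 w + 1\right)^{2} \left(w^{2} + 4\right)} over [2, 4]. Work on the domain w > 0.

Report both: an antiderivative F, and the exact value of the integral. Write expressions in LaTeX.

Antiderivative: F(w) = \frac{- 3468 w \log{\left(w \right)} + 2080 w \log{\left(w + \frac{1}{2} \right)} - 3930 w \log{\left(w^{2} + 4 \right)} + 4192 w \operatorname{atan}{\left(\frac{w}{2} \right)} - 1734 \log{\left(w \right)} + 1040 \log{\left(w + \frac{1}{2} \right)} - 1965 \log{\left(w^{2} + 4 \right)} + 2096 \operatorname{atan}{\left(\frac{w}{2} \right)} - 1904}{4624 w + 2312}; value = - \frac{1965 \log{\left(20 \right)}}{2312} - \frac{3 \log{\left(4 \right)}}{4} - \frac{131 \pi}{578} - \frac{130 \log{\left(\frac{5}{2} \right)}}{289} + \frac{56}{765} + \frac{3 \log{\left(2 \right)}}{4} + \frac{130 \log{\left(\frac{9}{2} \right)}}{289} + \frac{262 \operatorname{atan}{\left(2 \right)}}{289} + \frac{1965 \log{\left(8 \right)}}{2312}

Factor the denominator (w \left(2 w + 1\right)^{2} \left(w^{2} + 4\right)) and decompose: f = - \frac{131 \left(15 w - 16\right)}{1156 \left(w^{2} + 4\right)} + \frac{260}{289 \left(2 w + 1\right)} + \frac{28}{17 \left(2 w + 1\right)^{2}} - \frac{3}{4 w}; each piece integrates to a log, atan, or power term.
F(w) = \frac{- 3468 w \log{\left(w \right)} + 2080 w \log{\left(w + \frac{1}{2} \right)} - 3930 w \log{\left(w^{2} + 4 \right)} + 4192 w \operatorname{atan}{\left(\frac{w}{2} \right)} - 1734 \log{\left(w \right)} + 1040 \log{\left(w + \frac{1}{2} \right)} - 1965 \log{\left(w^{2} + 4 \right)} + 2096 \operatorname{atan}{\left(\frac{w}{2} \right)} - 1904}{4624 w + 2312} is an antiderivative of f.
Check: d/dw[\frac{- 3468 w \log{\left(w \right)} + 2080 w \log{\left(w + \frac{1}{2} \right)} - 3930 w \log{\left(w^{2} + 4 \right)} + 4192 w \operatorname{atan}{\left(\frac{w}{2} \right)} - 1734 \log{\left(w \right)} + 1040 \log{\left(w + \frac{1}{2} \right)} - 1965 \log{\left(w^{2} + 4 \right)} + 2096 \operatorname{atan}{\left(\frac{w}{2} \right)} - 1904}{4624 w + 2312}] = \frac{- 8 w^{4} - 3}{4 w^{5} + 4 w^{4} + 17 w^{3} + 16 w^{2} + 4 w}, which equals f(w).
F(4) = - \frac{1965 \log{\left(20 \right)}}{2312} - \frac{3 \log{\left(4 \right)}}{4} - \frac{14}{153} + \frac{130 \log{\left(\frac{9}{2} \right)}}{289} + \frac{262 \operatorname{atan}{\left(2 \right)}}{289}; F(2) = - \frac{1965 \log{\left(8 \right)}}{2312} - \frac{3 \log{\left(2 \right)}}{4} - \frac{14}{85} + \frac{130 \log{\left(\frac{5}{2} \right)}}{289} + \frac{131 \pi}{578}.
Integral = F(4) - F(2) = - \frac{1965 \log{\left(20 \right)}}{2312} - \frac{3 \log{\left(4 \right)}}{4} - \frac{131 \pi}{578} - \frac{130 \log{\left(\frac{5}{2} \right)}}{289} + \frac{56}{765} + \frac{3 \log{\left(2 \right)}}{4} + \frac{130 \log{\left(\frac{9}{2} \right)}}{289} + \frac{262 \operatorname{atan}{\left(2 \right)}}{289} + \frac{1965 \log{\left(8 \right)}}{2312}.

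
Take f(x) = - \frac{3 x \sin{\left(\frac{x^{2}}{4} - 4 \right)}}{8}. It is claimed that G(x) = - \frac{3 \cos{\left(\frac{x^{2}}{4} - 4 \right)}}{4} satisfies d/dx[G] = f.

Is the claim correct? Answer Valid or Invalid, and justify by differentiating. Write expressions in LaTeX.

d/dx[G] = \frac{3 x \sin{\left(\frac{x^{2}}{4} - 4 \right)}}{8}
d/dx[G] - f(x) = \frac{3 x \sin{\left(\frac{x^{2}}{4} - 4 \right)}}{4} != 0.

Invalid: d/dx[G] - f = \frac{3 x \sin{\left(\frac{x^{2}}{4} - 4 \right)}}{4}, which is not 0.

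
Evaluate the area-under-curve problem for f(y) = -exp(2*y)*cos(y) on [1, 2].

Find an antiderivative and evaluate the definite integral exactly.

Antiderivative: F(y) = -exp(2*y)*sin(y)/5 - 2*exp(2*y)*cos(y)/5; value = -exp(4)*sin(2)/5 + exp(2)*sin(1)/5 + 2*exp(2)*cos(1)/5 - 2*exp(4)*cos(2)/5

A first test for any F(y): its y-derivative must equal f(y) identically.
F(y) = -exp(2*y)*sin(y)/5 - 2*exp(2*y)*cos(y)/5 is an antiderivative of f.
Check: d/dy[-exp(2*y)*sin(y)/5 - 2*exp(2*y)*cos(y)/5] = -exp(2*y)*cos(y) = f(y).
F(2) = -exp(4)*sin(2)/5 - 2*exp(4)*cos(2)/5; F(1) = -2*exp(2)*cos(1)/5 - exp(2)*sin(1)/5.
Integral = F(2) - F(1) = -exp(4)*sin(2)/5 + exp(2)*sin(1)/5 + 2*exp(2)*cos(1)/5 - 2*exp(4)*cos(2)/5.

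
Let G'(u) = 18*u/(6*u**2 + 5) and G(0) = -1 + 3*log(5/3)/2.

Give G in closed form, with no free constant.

G(u) = (3*log(2*u**2 + 5/3) - 2)/2

G'(u) matches the chain-rule pattern g'(h)*h' with inner function h(u) = 2*u**2 + 5/3; substituting w = h(u) collapses the integral.
A general antiderivative is 3*log(2*u**2 + 5/3)/2 + C.
The condition gives C = -1 + 3*log(5/3)/2 - (3*log(5/3)/2) = -1.
So G(u) = (3*log(2*u**2 + 5/3) - 2)/2.
Check: d/du[(3*log(2*u**2 + 5/3) - 2)/2] = 18*u/(6*u**2 + 5) = G'(u).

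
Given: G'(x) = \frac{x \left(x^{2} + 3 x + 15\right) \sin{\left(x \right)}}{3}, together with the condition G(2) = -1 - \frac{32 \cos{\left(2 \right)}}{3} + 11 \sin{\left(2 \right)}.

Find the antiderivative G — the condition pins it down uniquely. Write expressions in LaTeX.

G(x) = - \frac{x^{3} \cos{\left(x \right)}}{3} + x^{2} \sin{\left(x \right)} - x^{2} \cos{\left(x \right)} + 2 x \sin{\left(x \right)} - 3 x \cos{\left(x \right)} + 3 \sin{\left(x \right)} + 2 \cos{\left(x \right)} - 1

For G(x) to be correct, d/dx[G] must agree with the stated G'(x) identically.
A general antiderivative is - \frac{x^{3} \cos{\left(x \right)}}{3} + x^{2} \sin{\left(x \right)} - x^{2} \cos{\left(x \right)} + 2 x \sin{\left(x \right)} - 3 x \cos{\left(x \right)} + 3 \sin{\left(x \right)} + 2 \cos{\left(x \right)} + C.
The condition gives C = -1 - \frac{32 \cos{\left(2 \right)}}{3} + 11 \sin{\left(2 \right)} - (- \frac{32 \cos{\left(2 \right)}}{3} + 11 \sin{\left(2 \right)}) = -1.
So G(x) = - \frac{x^{3} \cos{\left(x \right)}}{3} + x^{2} \sin{\left(x \right)} - x^{2} \cos{\left(x \right)} + 2 x \sin{\left(x \right)} - 3 x \cos{\left(x \right)} + 3 \sin{\left(x \right)} + 2 \cos{\left(x \right)} - 1.
Check: d/dx[- \frac{x^{3} \cos{\left(x \right)}}{3} + x^{2} \sin{\left(x \right)} - x^{2} \cos{\left(x \right)} + 2 x \sin{\left(x \right)} - 3 x \cos{\left(x \right)} + 3 \sin{\left(x \right)} + 2 \cos{\left(x \right)} - 1] = \frac{x^{3} \sin{\left(x \right)}}{3} + x^{2} \sin{\left(x \right)} + 5 x \sin{\left(x \right)}, which equals G'(x).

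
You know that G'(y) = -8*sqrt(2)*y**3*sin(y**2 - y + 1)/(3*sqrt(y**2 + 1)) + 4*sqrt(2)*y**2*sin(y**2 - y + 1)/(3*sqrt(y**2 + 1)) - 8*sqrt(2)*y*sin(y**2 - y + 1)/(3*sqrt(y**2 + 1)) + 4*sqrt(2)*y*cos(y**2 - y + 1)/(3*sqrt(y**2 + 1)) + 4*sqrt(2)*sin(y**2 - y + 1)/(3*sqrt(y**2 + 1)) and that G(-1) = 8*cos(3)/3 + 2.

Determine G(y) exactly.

Recognize the product-rule pattern: G'(y) = u'v + uv' with u = 4*sqrt(2*y**2 + 2)/3, v = cos(y**2 - y + 1), so integration by parts undoes it.
A general antiderivative is 4*sqrt(2*y**2 + 2)*cos(y**2 - y + 1)/3 + C.
The condition gives C = 8*cos(3)/3 + 2 - (8*cos(3)/3) = 2.
So G(y) = 4*sqrt(2)*sqrt(y**2 + 1)*cos(y**2 - y + 1)/3 + 2.
Check: d/dy[4*sqrt(2)*sqrt(y**2 + 1)*cos(y**2 - y + 1)/3 + 2] = (-8*sqrt(2)*y**3*sin(y**2 - y + 1) + 4*sqrt(2)*y**2*sin(y**2 - y + 1) - 8*sqrt(2)*y*sin(y**2 - y + 1) + 4*sqrt(2)*y*cos(y**2 - y + 1) + 4*sqrt(2)*sin(y**2 - y + 1))/(3*sqrt(y**2 + 1)), which equals G'(y).

G(y) = 4*sqrt(2)*sqrt(y**2 + 1)*cos(y**2 - y + 1)/3 + 2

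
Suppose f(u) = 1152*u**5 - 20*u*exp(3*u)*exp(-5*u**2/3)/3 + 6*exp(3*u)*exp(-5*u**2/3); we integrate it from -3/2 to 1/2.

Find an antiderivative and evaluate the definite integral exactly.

Antiderivative: F(u) = 2*(96*u**6 + exp(-5*u**2/3 + 3*u)); value = -2184 - 2*exp(-33/4) + 2*exp(13/12)

The integrand splits into summands that can be handled one at a time.
F(u) = 2*(96*u**6 + exp(-5*u**2/3 + 3*u)) is an antiderivative of f.
Check: d/du[2*(96*u**6 + exp(-5*u**2/3 + 3*u))] = 1152*u**5 - 20*u*exp(3*u)*exp(-5*u**2/3)/3 + 6*exp(3*u)*exp(-5*u**2/3) = f(u).
F(1/2) = 3 + 2*exp(13/12); F(-3/2) = 2*exp(-33/4) + 2187.
Integral = F(1/2) - F(-3/2) = -2184 - 2*exp(-33/4) + 2*exp(13/12).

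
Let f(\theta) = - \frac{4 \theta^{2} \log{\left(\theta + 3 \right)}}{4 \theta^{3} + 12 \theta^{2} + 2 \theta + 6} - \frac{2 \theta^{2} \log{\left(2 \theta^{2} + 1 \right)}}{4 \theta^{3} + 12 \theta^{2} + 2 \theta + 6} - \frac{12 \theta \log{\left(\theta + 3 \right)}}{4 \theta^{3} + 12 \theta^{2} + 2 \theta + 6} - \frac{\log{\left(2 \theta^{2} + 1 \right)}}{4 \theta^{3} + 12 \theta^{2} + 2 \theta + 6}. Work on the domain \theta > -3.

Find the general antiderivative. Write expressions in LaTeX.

f has the shape u'v + uv' for u = - \frac{\log{\left(2 \theta^{2} + 1 \right)}}{2} and v = \log{\left(\theta + 3 \right)} — it is the derivative of the product u*v.
Check: d/d\theta[- \frac{\log{\left(\theta + 3 \right)} \log{\left(2 \theta^{2} + 1 \right)}}{2}] = \frac{- 4 \theta^{2} \log{\left(\theta + 3 \right)} - 2 \theta^{2} \log{\left(2 \theta^{2} + 1 \right)} - 12 \theta \log{\left(\theta + 3 \right)} - \log{\left(2 \theta^{2} + 1 \right)}}{4 \theta^{3} + 12 \theta^{2} + 2 \theta + 6}, which equals f(\theta).

F(\theta) = - \frac{\log{\left(\theta + 3 \right)} \log{\left(2 \theta^{2} + 1 \right)}}{2} + C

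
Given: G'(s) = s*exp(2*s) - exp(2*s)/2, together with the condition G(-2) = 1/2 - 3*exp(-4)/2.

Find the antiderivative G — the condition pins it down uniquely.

Recognize the product-rule pattern: G'(s) = u'v + uv' with u = s/2 - 1/2, v = exp(2*s), so integration by parts undoes it.
A general antiderivative is (s - 1)*exp(2*s)/2 + C.
The condition gives C = 1/2 - 3*exp(-4)/2 - (-3*exp(-4)/2) = 1/2.
So G(s) = (s*exp(2*s) - exp(2*s) + 1)/2.
Check: d/ds[(s*exp(2*s) - exp(2*s) + 1)/2] = s*exp(2*s) - exp(2*s)/2 = G'(s).

G(s) = (s*exp(2*s) - exp(2*s) + 1)/2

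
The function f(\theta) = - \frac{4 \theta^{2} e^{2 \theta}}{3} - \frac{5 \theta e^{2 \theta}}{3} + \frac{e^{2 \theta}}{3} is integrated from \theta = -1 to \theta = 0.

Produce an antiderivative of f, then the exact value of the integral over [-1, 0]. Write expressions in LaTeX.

Antiderivative: F(\theta) = \frac{\left(- 8 \theta^{2} - 2 \theta + 3\right) e^{2 \theta}}{12}; value = \frac{1}{4 e^{2}} + \frac{1}{4}

Recognize the product-rule pattern: f = u'v + uv' with u = - \frac{2 \theta^{2}}{3} - \frac{\theta}{6} + \frac{1}{4}, v = e^{2 \theta}, so integration by parts undoes it.
F(\theta) = \frac{\left(- 8 \theta^{2} - 2 \theta + 3\right) e^{2 \theta}}{12} is an antiderivative of f.
Check: d/d\theta[\frac{\left(- 8 \theta^{2} - 2 \theta + 3\right) e^{2 \theta}}{12}] = - \frac{4 \theta^{2} e^{2 \theta}}{3} - \frac{5 \theta e^{2 \theta}}{3} + \frac{e^{2 \theta}}{3} = f(\theta).
F(0) = \frac{1}{4}; F(-1) = - \frac{1}{4 e^{2}}.
Integral = F(0) - F(-1) = \frac{1}{4 e^{2}} + \frac{1}{4}.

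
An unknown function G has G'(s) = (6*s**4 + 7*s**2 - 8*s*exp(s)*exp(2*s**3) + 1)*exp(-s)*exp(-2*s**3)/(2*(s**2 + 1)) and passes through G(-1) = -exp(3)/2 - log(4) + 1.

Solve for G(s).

Recover the given G'(s) by differentiating a candidate G(s); any mismatch rules it out.
A general antiderivative is -exp(-2*s**3 - s)/2 - log(s**4 + 2*s**2 + 1) + C.
The condition gives C = -exp(3)/2 - log(4) + 1 - (-exp(3)/2 - log(4)) = 1.
So G(s) = -exp(-2*s**3 - s)/2 - log(s**4 + 2*s**2 + 1) + 1.
Check: d/ds[-exp(-2*s**3 - s)/2 - log(s**4 + 2*s**2 + 1) + 1] = (6*s**4 + 7*s**2 - 8*s*exp(s)*exp(2*s**3) + 1)/(2*s**2*exp(s)*exp(2*s**3) + 2*exp(s)*exp(2*s**3)), which equals G'(s).

G(s) = -exp(-2*s**3 - s)/2 - log(s**4 + 2*s**2 + 1) + 1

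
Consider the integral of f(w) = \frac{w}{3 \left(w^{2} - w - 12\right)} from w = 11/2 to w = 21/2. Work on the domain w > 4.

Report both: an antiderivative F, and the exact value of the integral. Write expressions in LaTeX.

Factor the denominator (3 \left(w - 4\right) \left(w + 3\right)) and decompose: f = \frac{1}{7 \left(w + 3\right)} + \frac{4}{21 \left(w - 4\right)}; each piece integrates to a log, atan, or power term.
F(w) = \frac{4 \log{\left(w - 4 \right)}}{21} + \frac{\log{\left(w + 3 \right)}}{7} is an antiderivative of f.
Check: d/dw[\frac{4 \log{\left(w - 4 \right)}}{21} + \frac{\log{\left(w + 3 \right)}}{7}] = \frac{w}{3 w^{2} - 3 w - 36}, which equals f(w).
F(21/2) = \frac{4 \log{\left(\frac{13}{2} \right)}}{21} + \frac{\log{\left(\frac{27}{2} \right)}}{7}; F(11/2) = \frac{4 \log{\left(\frac{3}{2} \right)}}{21} + \frac{\log{\left(\frac{17}{2} \right)}}{7}.
Integral = F(21/2) - F(11/2) = - \frac{\log{\left(\frac{17}{2} \right)}}{7} - \frac{4 \log{\left(\frac{3}{2} \right)}}{21} + \frac{4 \log{\left(\frac{13}{2} \right)}}{21} + \frac{\log{\left(\frac{27}{2} \right)}}{7}.

Antiderivative: F(w) = \frac{4 \log{\left(w - 4 \right)}}{21} + \frac{\log{\left(w + 3 \right)}}{7}; value = - \frac{\log{\left(\frac{17}{2} \right)}}{7} - \frac{4 \log{\left(\frac{3}{2} \right)}}{21} + \frac{4 \log{\left(\frac{13}{2} \right)}}{21} + \frac{\log{\left(\frac{27}{2} \right)}}{7}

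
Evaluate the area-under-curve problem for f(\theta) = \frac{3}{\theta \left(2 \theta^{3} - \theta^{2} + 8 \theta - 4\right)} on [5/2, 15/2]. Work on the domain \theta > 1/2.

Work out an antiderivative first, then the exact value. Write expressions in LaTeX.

Factor the denominator (\theta \left(2 \theta - 1\right) \left(\theta^{2} + 4\right)) and decompose: f = \frac{3 \left(\theta - 8\right)}{68 \left(\theta^{2} + 4\right)} + \frac{24}{17 \left(2 \theta - 1\right)} - \frac{3}{4 \theta}; each piece integrates to a log, atan, or power term.
F(\theta) = - \frac{3 \log{\left(\theta \right)}}{4} + \frac{12 \log{\left(\theta - \frac{1}{2} \right)}}{17} + \frac{3 \log{\left(\theta^{2} + 4 \right)}}{136} - \frac{3 \operatorname{atan}{\left(\frac{\theta}{2} \right)}}{17} is an antiderivative of f.
Check: d/d\theta[- \frac{3 \log{\left(\theta \right)}}{4} + \frac{12 \log{\left(\theta - \frac{1}{2} \right)}}{17} + \frac{3 \log{\left(\theta^{2} + 4 \right)}}{136} - \frac{3 \operatorname{atan}{\left(\frac{\theta}{2} \right)}}{17}] = \frac{3}{2 \theta^{4} - \theta^{3} + 8 \theta^{2} - 4 \theta}, which equals f(\theta).
F(15/2) = - \frac{3 \log{\left(\frac{15}{2} \right)}}{4} - \frac{3 \operatorname{atan}{\left(\frac{15}{4} \right)}}{17} + \frac{3 \log{\left(\frac{241}{4} \right)}}{136} + \frac{12 \log{\left(7 \right)}}{17}; F(5/2) = - \frac{3 \log{\left(\frac{5}{2} \right)}}{4} - \frac{3 \operatorname{atan}{\left(\frac{5}{4} \right)}}{17} + \frac{3 \log{\left(\frac{41}{4} \right)}}{136} + \frac{12 \log{\left(2 \right)}}{17}.
Integral = F(15/2) - F(5/2) = - \frac{3 \log{\left(\frac{15}{2} \right)}}{4} - \frac{12 \log{\left(2 \right)}}{17} - \frac{3 \operatorname{atan}{\left(\frac{15}{4} \right)}}{17} - \frac{3 \log{\left(\frac{41}{4} \right)}}{136} + \frac{3 \log{\left(\frac{241}{4} \right)}}{136} + \frac{3 \operatorname{atan}{\left(\frac{5}{4} \right)}}{17} + \frac{3 \log{\left(\frac{5}{2} \right)}}{4} + \frac{12 \log{\left(7 \right)}}{17}.

Antiderivative: F(\theta) = - \frac{3 \log{\left(\theta \right)}}{4} + \frac{12 \log{\left(\theta - \frac{1}{2} \right)}}{17} + \frac{3 \log{\left(\theta^{2} + 4 \right)}}{136} - \frac{3 \operatorname{atan}{\left(\frac{\theta}{2} \right)}}{17}; value = - \frac{3 \log{\left(\frac{15}{2} \right)}}{4} - \frac{12 \log{\left(2 \right)}}{17} - \frac{3 \operatorname{atan}{\left(\frac{15}{4} \right)}}{17} - \frac{3 \log{\left(\frac{41}{4} \right)}}{136} + \frac{3 \log{\left(\frac{241}{4} \right)}}{136} + \frac{3 \operatorname{atan}{\left(\frac{5}{4} \right)}}{17} + \frac{3 \log{\left(\frac{5}{2} \right)}}{4} + \frac{12 \log{\left(7 \right)}}{17}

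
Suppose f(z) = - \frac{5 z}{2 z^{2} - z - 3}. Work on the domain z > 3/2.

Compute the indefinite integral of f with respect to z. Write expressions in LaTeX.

Factor the denominator (\left(z + 1\right) \left(2 z - 3\right)) and decompose: f = - \frac{3}{2 z - 3} - \frac{1}{z + 1}; each piece integrates to a log, atan, or power term.
Check: d/dz[- \frac{3 \log{\left(z - \frac{3}{2} \right)}}{2} - \log{\left(z + 1 \right)}] = - \frac{5 z}{2 z^{2} - z - 3} = f(z).

F(z) = - \frac{3 \log{\left(z - \frac{3}{2} \right)}}{2} - \log{\left(z + 1 \right)} + C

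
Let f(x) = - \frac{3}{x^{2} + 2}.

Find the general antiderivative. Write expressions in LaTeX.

F(x) = - \frac{3 \sqrt{2} \operatorname{atan}{\left(\frac{\sqrt{2} x}{2} \right)}}{2} + C

For F(x) to be correct the identity F'(x) - f(x) = 0 must hold.
Check: d/dx[- \frac{3 \sqrt{2} \operatorname{atan}{\left(\frac{\sqrt{2} x}{2} \right)}}{2}] = - \frac{3}{x^{2} + 2} = f(x).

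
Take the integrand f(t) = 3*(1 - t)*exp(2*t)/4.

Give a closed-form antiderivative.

An antiderivative is F(t) = -3*t*exp(2*t)/8 + 9*exp(2*t)/16.

f has the shape u'v + uv' for u = 9/16 - 3*t/8 and v = exp(2*t) — it is the derivative of the product u*v.
Check: d/dt[-3*t*exp(2*t)/8 + 9*exp(2*t)/16] = -3*t*exp(2*t)/4 + 3*exp(2*t)/4, which equals f(t).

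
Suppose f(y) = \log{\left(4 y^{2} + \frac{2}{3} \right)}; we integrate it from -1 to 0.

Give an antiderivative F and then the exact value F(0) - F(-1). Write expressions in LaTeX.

Any candidate F(y) must reproduce f(y) exactly when differentiated.
F(y) = y \log{\left(4 y^{2} + \frac{2}{3} \right)} - 2 y + \frac{\sqrt{6} \operatorname{atan}{\left(\sqrt{6} y \right)}}{3} is an antiderivative of f.
Check: d/dy[y \log{\left(4 y^{2} + \frac{2}{3} \right)} - 2 y + \frac{\sqrt{6} \operatorname{atan}{\left(\sqrt{6} y \right)}}{3}] = \log{\left(2 y^{2} + \frac{1}{3} \right)} + \log{\left(2 \right)}, which equals f(y).
F(0) = 0; F(-1) = - \log{\left(\frac{14}{3} \right)} - \frac{\sqrt{6} \operatorname{atan}{\left(\sqrt{6} \right)}}{3} + 2.
Integral = F(0) - F(-1) = -2 + \frac{\sqrt{6} \operatorname{atan}{\left(\sqrt{6} \right)}}{3} + \log{\left(\frac{14}{3} \right)}.

Antiderivative: F(y) = y \log{\left(4 y^{2} + \frac{2}{3} \right)} - 2 y + \frac{\sqrt{6} \operatorname{atan}{\left(\sqrt{6} y \right)}}{3}; value = -2 + \frac{\sqrt{6} \operatorname{atan}{\left(\sqrt{6} \right)}}{3} + \log{\left(\frac{14}{3} \right)}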